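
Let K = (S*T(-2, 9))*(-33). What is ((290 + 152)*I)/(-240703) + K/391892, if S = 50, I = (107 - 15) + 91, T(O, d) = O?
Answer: -454474359/1387199707 ≈ -0.32762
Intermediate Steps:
I = 183 (I = 92 + 91 = 183)
K = 3300 (K = (50*(-2))*(-33) = -100*(-33) = 3300)
((290 + 152)*I)/(-240703) + K/391892 = ((290 + 152)*183)/(-240703) + 3300/391892 = (442*183)*(-1/240703) + 3300*(1/391892) = 80886*(-1/240703) + 825/97973 = -4758/14159 + 825/97973 = -454474359/1387199707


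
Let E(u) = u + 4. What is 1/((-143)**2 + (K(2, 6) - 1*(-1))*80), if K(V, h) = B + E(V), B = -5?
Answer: 1/20609 ≈ 4.8522e-5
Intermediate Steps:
E(u) = 4 + u
K(V, h) = -1 + V (K(V, h) = -5 + (4 + V) = -1 + V)
1/((-143)**2 + (K(2, 6) - 1*(-1))*80) = 1/((-143)**2 + ((-1 + 2) - 1*(-1))*80) = 1/(20449 + (1 + 1)*80) = 1/(20449 + 2*80) = 1/(20449 + 160) = 1/20609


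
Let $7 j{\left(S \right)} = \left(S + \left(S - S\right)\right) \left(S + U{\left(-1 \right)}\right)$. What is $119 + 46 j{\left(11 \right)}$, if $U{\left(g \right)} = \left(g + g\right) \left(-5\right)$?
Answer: $1637$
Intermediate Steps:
$U{\left(g \right)} = - 10 g$ ($U{\left(g \right)} = 2 g \left(-5\right) = - 10 g$)
$j{\left(S \right)} = \frac{S \left(10 + S\right)}{7}$ ($j{\left(S \right)} = \frac{\left(S + \left(S - S\right)\right) \left(S - -10\right)}{7} = \frac{\left(S + 0\right) \left(S + 10\right)}{7} = \frac{S \left(10 + S\right)}{7}$)
$119 + 46 j{\left(11 \right)} = 119 + 46 \cdot \frac{1}{7} \cdot 11 \left(10 + 11\right) = 119 + 46 \cdot \frac{1}{7} \cdot 11 \cdot 21 = 119 + 46 \cdot 33 = 119 + 1518 = 1637$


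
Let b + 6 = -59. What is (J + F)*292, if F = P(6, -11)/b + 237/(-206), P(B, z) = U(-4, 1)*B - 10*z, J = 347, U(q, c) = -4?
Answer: 673528514/6695 ≈ 1.0060e+5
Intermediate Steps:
b = -65 (b = -6 - 59 = -65)
P(B, z) = -10*z - 4*B (P(B, z) = -4*B - 10*z = -10*z - 4*B)
F = -33121/13390 (F = (-10*(-11) - 4*6)/(-65) + 237/(-206) = (110 - 24)*(-1/65) + 237*(-1/206) = 86*(-1/65) - 237/206 = -86/65 - 237/206 = -33121/13390 ≈ -2.4736)
(J + F)*292 = (347 - 33121/13390)*292 = (4613209/13390)*292 = 673528514/6695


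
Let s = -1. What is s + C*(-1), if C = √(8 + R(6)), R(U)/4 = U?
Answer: -1 - 4*√2 ≈ -6.6569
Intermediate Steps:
R(U) = 4*U
C = 4*√2 (C = √(8 + 4*6) = √(8 + 24) = √32 = 4*√2 ≈ 5.6569)
s + C*(-1) = -1 + (4*√2)*(-1) = -1 - 4*√2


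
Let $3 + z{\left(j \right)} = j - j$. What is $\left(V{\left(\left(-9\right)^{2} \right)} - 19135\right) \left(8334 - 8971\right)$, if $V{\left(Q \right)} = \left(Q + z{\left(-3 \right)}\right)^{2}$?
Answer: $8313487$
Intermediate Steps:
$z{\left(j \right)} = -3$ ($z{\left(j \right)} = -3 + \left(j - j\right) = -3 + 0 = -3$)
$V{\left(Q \right)} = \left(-3 + Q\right)^{2}$ ($V{\left(Q \right)} = \left(Q - 3\right)^{2} = \left(-3 + Q\right)^{2}$)
$\left(V{\left(\left(-9\right)^{2} \right)} - 19135\right) \left(8334 - 8971\right) = \left(\left(-3 + \left(-9\right)^{2}\right)^{2} - 19135\right) \left(8334 - 8971\right) = \left(\left(-3 + 81\right)^{2} - 19135\right) \left(-637\right) = \left(78^{2} - 19135\right) \left(-637\right) = \left(6084 - 19135\right) \left(-637\right) = \left(-13051\right) \left(-637\right) = 8313487$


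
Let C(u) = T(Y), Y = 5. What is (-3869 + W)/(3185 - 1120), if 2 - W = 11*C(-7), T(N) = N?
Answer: -3922/2065 ≈ -1.8993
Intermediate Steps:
C(u) = 5
W = -53 (W = 2 - 11*5 = 2 - 1*55 = 2 - 55 = -53)
(-3869 + W)/(3185 - 1120) = (-3869 - 53)/(3185 - 1120) = -3922/2065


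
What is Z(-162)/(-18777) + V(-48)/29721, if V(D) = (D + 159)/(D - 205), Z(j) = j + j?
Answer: 24587935/1426181999 ≈ 0.017240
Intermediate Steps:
Z(j) = 2*j
V(D) = (159 + D)/(-205 + D)
Z(-162)/(-18777) + V(-48)/29721 = (2*(-162))/(-18777) + ((159 - 48)/(-205 - 48))/29721 = -324*(-1/18777) + (111/(-253))*(1/29721) = 108/6259 - 1/253*111*(1/29721) = 108/6259 - 111/253*1/29721 = 108/6259 - 37/2506471 = 24587935/1426181999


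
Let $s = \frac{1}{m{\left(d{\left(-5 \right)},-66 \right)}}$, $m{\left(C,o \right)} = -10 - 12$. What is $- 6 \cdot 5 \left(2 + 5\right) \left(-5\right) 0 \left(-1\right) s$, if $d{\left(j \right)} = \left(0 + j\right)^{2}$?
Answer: $0$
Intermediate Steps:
$d{\left(j \right)} = j^{2}$
$m{\left(C,o \right)} = -22$ ($m{\left(C,o \right)} = -10 - 12 = -22$)
$s = - \frac{1}{22}$ ($s = \frac{1}{-22} = - \frac{1}{22} \approx -0.045455$)
$- 6 \cdot 5 \left(2 + 5\right) \left(-5\right) 0 \left(-1\right) s = - 6 \cdot 5 \left(2 + 5\right) \left(-5\right) 0 \left(-1\right) \left(- \frac{1}{22}\right) = - 6 \cdot 5 \cdot 7 \cdot 0 \left(-1\right) \left(- \frac{1}{22}\right) = \left(-6\right) 35 \cdot 0 \left(- \frac{1}{22}\right) = \left(-210\right) 0 \left(- \frac{1}{22}\right) = 0 \left(- \frac{1}{22}\right) = 0$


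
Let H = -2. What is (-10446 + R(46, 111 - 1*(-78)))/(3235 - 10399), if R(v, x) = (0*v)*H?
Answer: 1741/1194 ≈ 1.4581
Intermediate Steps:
R(v, x) = 0 (R(v, x) = (0*v)*(-2) = 0*(-2) = 0)
(-10446 + R(46, 111 - 1*(-78)))/(3235 - 10399) = (-10446 + 0)/(3235 - 10399) = -10446/(-7164) = -10446*(-1/7164) = 1741/1194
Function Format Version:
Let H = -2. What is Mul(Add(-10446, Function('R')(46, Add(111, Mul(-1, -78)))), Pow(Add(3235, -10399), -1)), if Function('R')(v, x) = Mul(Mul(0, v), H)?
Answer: Rational(1741, 1194) ≈ 1.4581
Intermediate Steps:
Function('R')(v, x) = 0 (Function('R')(v, x) = Mul(Mul(0, v), -2) = Mul(0, -2) = 0)
Mul(Add(-10446, Function('R')(46, Add(111, Mul(-1, -78)))), Pow(Add(3235, -10399), -1)) = Mul(Add(-10446, 0), Pow(Add(3235, -10399), -1)) = Mul(-10446, Pow(-7164, -1)) = Mul(-10446, Rational(-1, 7164)) = Rational(1741, 1194)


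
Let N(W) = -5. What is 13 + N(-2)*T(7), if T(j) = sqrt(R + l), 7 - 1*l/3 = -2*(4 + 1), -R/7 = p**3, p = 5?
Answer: 13 - 10*I*sqrt(206) ≈ 13.0 - 143.53*I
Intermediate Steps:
R = -875 (R = -7*5**3 = -7*125 = -875)
l = 51 (l = 21 - (-6)*(4 + 1) = 21 - (-6)*5 = 21 - 3*(-10) = 21 + 30 = 51)
T(j) = 2*I*sqrt(206) (T(j) = sqrt(-875 + 51) = sqrt(-824) = 2*I*sqrt(206))
13 + N(-2)*T(7) = 13 - 10*I*sqrt(206)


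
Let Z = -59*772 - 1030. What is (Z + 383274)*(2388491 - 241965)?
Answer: 722726718096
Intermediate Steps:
Z = -46578 (Z = -45548 - 1030 = -46578)
(Z + 383274)*(2388491 - 241965) = (-46578 + 383274)*(2388491 - 241965) = 336696*2146526 = 722726718096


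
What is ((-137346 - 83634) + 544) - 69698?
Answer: -290134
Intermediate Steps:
((-137346 - 83634) + 544) - 69698 = (-220980 + 544) - 69698 = -220436 - 69698 = -290134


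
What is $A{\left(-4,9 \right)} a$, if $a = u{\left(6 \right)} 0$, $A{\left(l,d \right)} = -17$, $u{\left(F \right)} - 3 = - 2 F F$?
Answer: $0$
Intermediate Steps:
$u{\left(F \right)} = 3 - 2 F^{2}$ ($u{\left(F \right)} = 3 + - 2 F F = 3 - 2 F^{2}$)
$a = 0$ ($a = \left(3 - 2 \cdot 6^{2}\right) 0 = \left(3 - 72\right) 0 = \left(-69\right) 0 = 0$)
$A{\left(-4,9 \right)} a = \left(-17\right) 0 = 0$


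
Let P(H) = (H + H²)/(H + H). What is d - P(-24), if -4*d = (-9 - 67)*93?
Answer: 3557/2 ≈ 1778.5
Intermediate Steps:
P(H) = (H + H²)/(2*H) (P(H) = (H + H²)/((2*H)) = (H + H²)*(1/(2*H)) = (H + H²)/(2*H))
d = 1767 (d = -(-9 - 67)*93/4 = -(-19)*93 = -¼*(-7068) = 1767)
d - P(-24) = 1767 - (½ + (½)*(-24)) = 1767 - (½ - 12) = 1767 - 1*(-23/2) = 1767 + 23/2 = 3557/2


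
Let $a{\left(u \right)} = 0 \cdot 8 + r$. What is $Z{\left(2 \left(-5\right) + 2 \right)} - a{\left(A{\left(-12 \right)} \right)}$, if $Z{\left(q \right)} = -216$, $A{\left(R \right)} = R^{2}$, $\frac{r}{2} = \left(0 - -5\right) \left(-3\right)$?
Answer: $-186$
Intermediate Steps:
$r = -30$ ($r = 2 \left(0 - -5\right) \left(-3\right) = 2 \left(0 + 5\right) \left(-3\right) = 2 \cdot 5 \left(-3\right) = 2 \left(-15\right) = -30$)
$a{\left(u \right)} = -30$ ($a{\left(u \right)} = 0 \cdot 8 - 30 = 0 - 30 = -30$)
$Z{\left(2 \left(-5\right) + 2 \right)} - a{\left(A{\left(-12 \right)} \right)} = -216 - -30 = -216 + 30 = -186$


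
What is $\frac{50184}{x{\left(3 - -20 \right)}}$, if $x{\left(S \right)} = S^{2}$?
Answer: $\frac{50184}{529} \approx 94.866$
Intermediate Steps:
$\frac{50184}{x{\left(3 - -20 \right)}} = \frac{50184}{\left(3 - -20\right)^{2}} = \frac{50184}{\left(3 + 20\right)^{2}} = \frac{50184}{23^{2}} = \frac{50184}{529}$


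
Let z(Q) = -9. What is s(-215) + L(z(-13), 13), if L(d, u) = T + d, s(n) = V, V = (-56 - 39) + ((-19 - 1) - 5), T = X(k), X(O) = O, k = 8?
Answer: -121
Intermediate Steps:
T = 8
V = -120 (V = -95 + (-20 - 5) = -95 - 25 = -120)
s(n) = -120
L(d, u) = 8 + d
s(-215) + L(z(-13), 13) = -120 + (8 - 9) = -120 - 1 = -121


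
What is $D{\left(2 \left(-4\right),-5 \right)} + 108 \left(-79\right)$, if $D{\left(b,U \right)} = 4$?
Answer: $-8528$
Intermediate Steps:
$D{\left(2 \left(-4\right),-5 \right)} + 108 \left(-79\right) = 4 + 108 \left(-79\right) = 4 - 8532 = -8528$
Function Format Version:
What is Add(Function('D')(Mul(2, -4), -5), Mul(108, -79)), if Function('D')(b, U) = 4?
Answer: -8528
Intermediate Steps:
Add(Function('D')(Mul(2, -4), -5), Mul(108, -79)) = Add(4, Mul(108, -79)) = Add(4, -8532) = -8528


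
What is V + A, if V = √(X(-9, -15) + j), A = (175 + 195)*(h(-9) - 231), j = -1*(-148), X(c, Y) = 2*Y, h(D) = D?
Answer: -88800 + √118 ≈ -88789.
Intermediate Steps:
j = 148
A = -88800 (A = (175 + 195)*(-9 - 231) = 370*(-240) = -88800)
V = √118 (V = √(2*(-15) + 148) = √(-30 + 148) = √118 ≈ 10.863)
V + A = √118 - 88800 = -88800 + √118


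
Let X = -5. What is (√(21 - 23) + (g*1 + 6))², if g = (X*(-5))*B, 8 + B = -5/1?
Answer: (319 - I*√2)² ≈ 1.0176e+5 - 902.3*I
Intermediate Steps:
B = -13 (B = -8 - 5/1 = -8 - 5*1 = -8 - 5 = -13)
g = -325 (g = -5*(-5)*(-13) = 25*(-13) = -325)
(√(21 - 23) + (g*1 + 6))² = (√(21 - 23) + (-325*1 + 6))² = (√(-2) + (-325 + 6))² = (I*√2 - 319)² = (-319 + I*√2)²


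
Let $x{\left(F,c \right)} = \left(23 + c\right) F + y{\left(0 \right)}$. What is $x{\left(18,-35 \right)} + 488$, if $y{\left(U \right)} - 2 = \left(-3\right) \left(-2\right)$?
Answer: $280$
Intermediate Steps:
$y{\left(U \right)} = 8$ ($y{\left(U \right)} = 2 - -6 = 2 + 6 = 8$)
$x{\left(F,c \right)} = 8 + F \left(23 + c\right)$ ($x{\left(F,c \right)} = \left(23 + c\right) F + 8 = F \left(23 + c\right) + 8 = 8 + F \left(23 + c\right)$)
$x{\left(18,-35 \right)} + 488 = \left(8 + 23 \cdot 18 + 18 \left(-35\right)\right) + 488 = \left(8 + 414 - 630\right) + 488 = -208 + 488 = 280$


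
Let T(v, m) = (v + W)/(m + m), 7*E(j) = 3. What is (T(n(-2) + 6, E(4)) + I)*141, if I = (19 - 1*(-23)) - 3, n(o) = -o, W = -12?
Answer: 4841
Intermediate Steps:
E(j) = 3/7 (E(j) = (⅐)*3 = 3/7)
I = 39 (I = (19 + 23) - 3 = 42 - 3 = 39)
T(v, m) = (-12 + v)/(2*m) (T(v, m) = (v - 12)/(m + m) = (-12 + v)/((2*m)) = (-12 + v)*(1/(2*m)) = (-12 + v)/(2*m))
(T(n(-2) + 6, E(4)) + I)*141 = ((-12 + (-1*(-2) + 6))/(2*(3/7)) + 39)*141 = ((½)*(7/3)*(-12 + (2 + 6)) + 39)*141 = ((½)*(7/3)*(-12 + 8) + 39)*141 = ((½)*(7/3)*(-4) + 39)*141 = (-14/3 + 39)*141 = (103/3)*141 = 4841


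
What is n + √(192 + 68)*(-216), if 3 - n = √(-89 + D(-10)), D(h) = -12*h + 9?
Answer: 3 - 432*√65 - 2*√10 ≈ -3486.2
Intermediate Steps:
D(h) = 9 - 12*h
n = 3 - 2*√10 (n = 3 - √(-89 + (9 - 12*(-10))) = 3 - √(-89 + (9 + 120)) = 3 - √(-89 + 129) = 3 - √40 = 3 - 2*√10 ≈ -3.3246)
n + √(192 + 68)*(-216) = (3 - 2*√10) + √(192 + 68)*(-216) = (3 - 2*√10) + √260*(-216) = (3 - 2*√10) + (2*√65)*(-216) = (3 - 2*√10) - 432*√65 = 3 - 432*√65 - 2*√10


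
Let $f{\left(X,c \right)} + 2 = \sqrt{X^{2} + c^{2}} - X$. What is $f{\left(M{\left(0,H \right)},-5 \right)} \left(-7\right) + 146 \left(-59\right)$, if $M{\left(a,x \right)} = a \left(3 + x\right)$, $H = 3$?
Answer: $-8635$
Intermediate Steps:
$f{\left(X,c \right)} = -2 + \sqrt{X^{2} + c^{2}} - X$ ($f{\left(X,c \right)} = -2 - \left(X - \sqrt{X^{2} + c^{2}}\right) = -2 + \sqrt{X^{2} + c^{2}} - X$)
$f{\left(M{\left(0,H \right)},-5 \right)} \left(-7\right) + 146 \left(-59\right) = \left(-2 + \sqrt{\left(0 \left(3 + 3\right)\right)^{2} + \left(-5\right)^{2}} - 0 \left(3 + 3\right)\right) \left(-7\right) + 146 \left(-59\right) = \left(-2 + \sqrt{\left(0 \cdot 6\right)^{2} + 25} - 0 \cdot 6\right) \left(-7\right) - 8614 = \left(-2 + \sqrt{0^{2} + 25} - 0\right) \left(-7\right) - 8614 = \left(-2 + \sqrt{0 + 25} + 0\right) \left(-7\right) - 8614 = \left(-2 + \sqrt{25} + 0\right) \left(-7\right) - 8614 = \left(-2 + 5 + 0\right) \left(-7\right) - 8614 = 3 \left(-7\right) - 8614 = -21 - 8614 = -8635$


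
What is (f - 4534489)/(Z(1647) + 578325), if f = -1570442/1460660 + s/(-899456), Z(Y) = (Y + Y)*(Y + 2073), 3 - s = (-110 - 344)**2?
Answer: -496450836945181201/1404890040176310400 ≈ -0.35337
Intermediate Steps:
s = -206113 (s = 3 - (-110 - 344)**2 = 3 - 1*(-454)**2 = 3 - 1*206116 = 3 - 206116 = -206113)
Z(Y) = 2*Y*(2073 + Y) (Z(Y) = (2*Y)*(2073 + Y) = 2*Y*(2073 + Y))
f = -277870616243/328449850240 (f = -1570442/1460660 - 206113/(-899456) = -1570442*1/1460660 - 206113*(-1/899456) = -785221/730330 + 206113/899456 = -277870616243/328449850240 ≈ -0.84601)
(f - 4534489)/(Z(1647) + 578325) = (-277870616243/328449850240 - 4534489)/(2*1647*(2073 + 1647) + 578325) = -1489352510835543603/(328449850240*(2*1647*3720 + 578325)) = -1489352510835543603/(328449850240*(12253680 + 578325)) = -1489352510835543603/328449850240/12832005 = -1489352510835543603/328449850240*1/12832005 = -496450836945181201/1404890040176310400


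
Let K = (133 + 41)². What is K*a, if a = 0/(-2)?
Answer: 0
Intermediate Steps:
a = 0 (a = 0*(-½) = 0)
K = 30276 (K = 174² = 30276)
K*a = 30276*0 = 0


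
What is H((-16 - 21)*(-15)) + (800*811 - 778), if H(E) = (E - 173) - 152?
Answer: 648252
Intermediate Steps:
H(E) = -325 + E (H(E) = (-173 + E) - 152 = -325 + E)
H((-16 - 21)*(-15)) + (800*811 - 778) = (-325 + (-16 - 21)*(-15)) + (800*811 - 778) = (-325 - 37*(-15)) + (648800 - 778) = (-325 + 555) + 648022 = 230 + 648022 = 648252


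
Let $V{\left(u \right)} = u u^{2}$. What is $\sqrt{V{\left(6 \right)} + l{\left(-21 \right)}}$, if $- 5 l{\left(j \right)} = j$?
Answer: $\frac{\sqrt{5505}}{5} \approx 14.839$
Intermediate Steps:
$l{\left(j \right)} = - \frac{j}{5}$
$V{\left(u \right)} = u^{3}$
$\sqrt{V{\left(6 \right)} + l{\left(-21 \right)}} = \sqrt{6^{3} - - \frac{21}{5}} = \sqrt{216 + \frac{21}{5}} = \sqrt{\frac{1101}{5}} = \frac{\sqrt{5505}}{5}$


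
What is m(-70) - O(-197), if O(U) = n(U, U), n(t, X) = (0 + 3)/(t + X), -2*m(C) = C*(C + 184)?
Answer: 1572063/394 ≈ 3990.0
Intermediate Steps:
m(C) = -C*(184 + C)/2 (m(C) = -C*(C + 184)/2 = -C*(184 + C)/2)
n(t, X) = 3/(X + t)
O(U) = 3/(2*U) (O(U) = 3/(U + U) = 3/((2*U)) = 3*(1/(2*U)) = 3/(2*U))
m(-70) - O(-197) = -½*(-70)*(184 - 70) - 3/(2*(-197)) = -½*(-70)*114 - 3*(-1)/(2*197) = 3990 - 1*(-3/394) = 3990 + 3/394 = 1572063/394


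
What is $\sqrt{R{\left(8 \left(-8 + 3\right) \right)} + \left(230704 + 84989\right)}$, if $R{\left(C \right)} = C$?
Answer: $\sqrt{315653} \approx 561.83$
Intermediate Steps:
$\sqrt{R{\left(8 \left(-8 + 3\right) \right)} + \left(230704 + 84989\right)} = \sqrt{8 \left(-8 + 3\right) + \left(230704 + 84989\right)} = \sqrt{8 \left(-5\right) + 315693} = \sqrt{-40 + 315693} = \sqrt{315653}$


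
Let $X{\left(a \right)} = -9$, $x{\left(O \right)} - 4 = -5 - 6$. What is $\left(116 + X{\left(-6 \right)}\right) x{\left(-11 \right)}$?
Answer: $-749$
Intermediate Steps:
$x{\left(O \right)} = -7$ ($x{\left(O \right)} = 4 - 11 = -7$)
$\left(116 + X{\left(-6 \right)}\right) x{\left(-11 \right)} = \left(116 - 9\right) \left(-7\right) = 107 \left(-7\right) = -749$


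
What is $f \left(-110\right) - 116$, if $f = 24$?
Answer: $-2756$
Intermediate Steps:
$f \left(-110\right) - 116 = 24 \left(-110\right) - 116 = -2640 - 116 = -2756$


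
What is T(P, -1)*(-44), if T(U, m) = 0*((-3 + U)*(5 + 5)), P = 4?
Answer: 0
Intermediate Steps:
T(U, m) = 0 (T(U, m) = 0*((-3 + U)*10) = 0*(-30 + 10*U) = 0)
T(P, -1)*(-44) = 0*(-44) = 0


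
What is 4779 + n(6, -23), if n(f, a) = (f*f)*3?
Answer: 4887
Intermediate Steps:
n(f, a) = 3*f² (n(f, a) = f²*3 = 3*f²)
4779 + n(6, -23) = 4779 + 3*6² = 4779 + 3*36 = 4779 + 108 = 4887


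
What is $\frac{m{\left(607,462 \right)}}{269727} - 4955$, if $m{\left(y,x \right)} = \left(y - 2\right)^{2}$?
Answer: $- \frac{1336131260}{269727} \approx -4953.6$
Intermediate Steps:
$m{\left(y,x \right)} = \left(-2 + y\right)^{2}$
$\frac{m{\left(607,462 \right)}}{269727} - 4955 = \frac{\left(-2 + 607\right)^{2}}{269727} - 4955 = 605^{2} \cdot \frac{1}{269727} - 4955 = 366025 \cdot \frac{1}{269727} - 4955 = \frac{366025}{269727} - 4955 = - \frac{1336131260}{269727}$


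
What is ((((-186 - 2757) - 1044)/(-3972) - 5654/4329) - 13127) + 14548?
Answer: 8142865261/5731596 ≈ 1420.7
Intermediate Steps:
((((-186 - 2757) - 1044)/(-3972) - 5654/4329) - 13127) + 14548 = (((-2943 - 1044)*(-1/3972) - 5654*1/4329) - 13127) + 14548 = ((-3987*(-1/3972) - 5654/4329) - 13127) + 14548 = ((1329/1324 - 5654/4329) - 13127) + 14548 = (-1732655/5731596 - 13127) + 14548 = -75240393347/5731596 + 14548 = 8142865261/5731596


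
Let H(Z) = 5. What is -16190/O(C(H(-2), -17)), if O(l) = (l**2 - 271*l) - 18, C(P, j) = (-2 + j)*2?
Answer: -8095/5862 ≈ -1.3809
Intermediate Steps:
C(P, j) = -4 + 2*j
O(l) = -18 + l**2 - 271*l
-16190/O(C(H(-2), -17)) = -16190/(-18 + (-4 + 2*(-17))**2 - 271*(-4 + 2*(-17))) = -16190/(-18 + (-4 - 34)**2 - 271*(-4 - 34)) = -16190/(-18 + (-38)**2 - 271*(-38)) = -16190/(-18 + 1444 + 10298) = -16190/11724 = -16190*1/11724 = -8095/5862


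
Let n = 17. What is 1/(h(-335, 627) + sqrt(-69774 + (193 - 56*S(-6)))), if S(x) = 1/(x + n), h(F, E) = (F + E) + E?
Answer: 10109/10055618 - I*sqrt(8419917)/10055618 ≈ 0.0010053 - 0.00028857*I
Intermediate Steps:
h(F, E) = F + 2*E (h(F, E) = (E + F) + E = F + 2*E)
S(x) = 1/(17 + x) (S(x) = 1/(x + 17) = 1/(17 + x))
1/(h(-335, 627) + sqrt(-69774 + (193 - 56*S(-6)))) = 1/((-335 + 2*627) + sqrt(-69774 + (193 - 56/(17 - 6)))) = 1/((-335 + 1254) + sqrt(-69774 + (193 - 56/11))) = 1/(919 + sqrt(-69774 + (193 - 56*1/11))) = 1/(919 + sqrt(-69774 + (193 - 56/11))) = 1/(919 + sqrt(-69774 + 2067/11)) = 1/(919 + sqrt(-765447/11)) = 1/(919 + I*sqrt(8419917)/11)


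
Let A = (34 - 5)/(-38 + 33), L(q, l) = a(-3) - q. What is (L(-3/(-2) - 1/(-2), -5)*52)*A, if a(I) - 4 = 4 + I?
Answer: -4524/5 ≈ -904.80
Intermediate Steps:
a(I) = 8 + I (a(I) = 4 + (4 + I) = 8 + I)
L(q, l) = 5 - q (L(q, l) = (8 - 3) - q = 5 - q)
A = -29/5 (A = 29/(-5) = 29*(-⅕) = -29/5 ≈ -5.8000)
(L(-3/(-2) - 1/(-2), -5)*52)*A = ((5 - (-3/(-2) - 1/(-2)))*52)*(-29/5) = ((5 - (-3*(-½) - 1*(-½)))*52)*(-29/5) = ((5 - (3/2 + ½))*52)*(-29/5) = ((5 - 1*2)*52)*(-29/5) = ((5 - 2)*52)*(-29/5) = (3*52)*(-29/5) = 156*(-29/5) = -4524/5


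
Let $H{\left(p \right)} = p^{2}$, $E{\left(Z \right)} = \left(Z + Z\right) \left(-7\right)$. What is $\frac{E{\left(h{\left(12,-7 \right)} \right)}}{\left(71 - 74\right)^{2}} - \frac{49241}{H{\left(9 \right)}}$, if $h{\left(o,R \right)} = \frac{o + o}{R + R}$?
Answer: $- \frac{49025}{81} \approx -605.25$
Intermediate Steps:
$h{\left(o,R \right)} = \frac{o}{R}$ ($h{\left(o,R \right)} = \frac{2 o}{2 R} = 2 o \frac{1}{2 R} = \frac{o}{R}$)
$E{\left(Z \right)} = - 14 Z$ ($E{\left(Z \right)} = 2 Z \left(-7\right) = - 14 Z$)
$\frac{E{\left(h{\left(12,-7 \right)} \right)}}{\left(71 - 74\right)^{2}} - \frac{49241}{H{\left(9 \right)}} = \frac{\left(-14\right) \frac{12}{-7}}{\left(71 - 74\right)^{2}} - \frac{49241}{9^{2}} = \frac{\left(-14\right) 12 \left(- \frac{1}{7}\right)}{\left(-3\right)^{2}} - \frac{49241}{81} = \frac{\left(-14\right) \left(- \frac{12}{7}\right)}{9} - \frac{49241}{81} = 24 \cdot \frac{1}{9} - \frac{49241}{81} = \frac{8}{3} - \frac{49241}{81} = - \frac{49025}{81}$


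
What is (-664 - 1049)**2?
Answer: 2934369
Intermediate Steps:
(-664 - 1049)**2 = (-1713)**2 = 2934369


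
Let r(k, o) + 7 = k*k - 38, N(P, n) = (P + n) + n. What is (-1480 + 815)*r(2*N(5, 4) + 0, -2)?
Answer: -419615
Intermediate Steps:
N(P, n) = P + 2*n
r(k, o) = -45 + k² (r(k, o) = -7 + (k*k - 38) = -7 + (k² - 38) = -7 + (-38 + k²) = -45 + k²)
(-1480 + 815)*r(2*N(5, 4) + 0, -2) = (-1480 + 815)*(-45 + (2*(5 + 2*4) + 0)²) = -665*(-45 + (2*(5 + 8) + 0)²) = -665*(-45 + (2*13 + 0)²) = -665*(-45 + (26 + 0)²) = -665*(-45 + 26²) = -665*(-45 + 676) = -665*631 = -419615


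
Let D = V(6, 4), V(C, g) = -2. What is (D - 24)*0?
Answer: 0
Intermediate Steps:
D = -2
(D - 24)*0 = (-2 - 24)*0 = -26*0 = 0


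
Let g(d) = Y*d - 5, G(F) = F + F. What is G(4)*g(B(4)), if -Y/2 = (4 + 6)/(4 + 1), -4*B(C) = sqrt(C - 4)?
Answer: -40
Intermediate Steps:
B(C) = -sqrt(-4 + C)/4 (B(C) = -sqrt(C - 4)/4 = -sqrt(-4 + C)/4)
G(F) = 2*F
Y = -4 (Y = -2*(4 + 6)/(4 + 1) = -20/5 = -2*2 = -4)
g(d) = -5 - 4*d (g(d) = -4*d - 5 = -5 - 4*d)
G(4)*g(B(4)) = (2*4)*(-5 - (-1)*sqrt(-4 + 4)) = 8*(-5 - (-1)*sqrt(0)) = 8*(-5 - (-1)*0) = 8*(-5 - 4*0) = 8*(-5 + 0) = 8*(-5) = -40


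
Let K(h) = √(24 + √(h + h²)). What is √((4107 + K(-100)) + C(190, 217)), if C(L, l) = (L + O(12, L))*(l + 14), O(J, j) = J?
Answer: √(50769 + √6*√(4 + 5*√11)) ≈ 225.34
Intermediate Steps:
C(L, l) = (12 + L)*(14 + l) (C(L, l) = (L + 12)*(l + 14) = (12 + L)*(14 + l))
√((4107 + K(-100)) + C(190, 217)) = √((4107 + √(24 + √(-100*(1 - 100)))) + (168 + 12*217 + 14*190 + 190*217)) = √((4107 + √(24 + √(-100*(-99)))) + (168 + 2604 + 2660 + 41230)) = √((4107 + √(24 + √9900)) + 46662) = √((4107 + √(24 + 30*√11)) + 46662) = √(50769 + √(24 + 30*√11))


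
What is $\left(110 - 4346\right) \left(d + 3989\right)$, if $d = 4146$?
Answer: $-34459860$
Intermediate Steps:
$\left(110 - 4346\right) \left(d + 3989\right) = \left(110 - 4346\right) \left(4146 + 3989\right) = \left(-4236\right) 8135 = -34459860$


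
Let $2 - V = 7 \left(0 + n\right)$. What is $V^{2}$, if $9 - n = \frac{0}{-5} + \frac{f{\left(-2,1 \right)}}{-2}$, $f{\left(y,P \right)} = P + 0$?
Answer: $\frac{16641}{4} \approx 4160.3$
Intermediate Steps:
$f{\left(y,P \right)} = P$
$n = \frac{19}{2}$ ($n = 9 - \left(\frac{0}{-5} + 1 \frac{1}{-2}\right) = 9 - \left(0 \left(- \frac{1}{5}\right) + 1 \left(- \frac{1}{2}\right)\right) = 9 - \left(0 - \frac{1}{2}\right) = 9 - - \frac{1}{2} = 9 + \frac{1}{2} = \frac{19}{2} \approx 9.5$)
$V = - \frac{129}{2}$ ($V = 2 - 7 \left(0 + \frac{19}{2}\right) = 2 - 7 \cdot \frac{19}{2} = 2 - \frac{133}{2} = - \frac{129}{2} \approx -64.5$)
$V^{2} = \left(- \frac{129}{2}\right)^{2} = \frac{16641}{4}$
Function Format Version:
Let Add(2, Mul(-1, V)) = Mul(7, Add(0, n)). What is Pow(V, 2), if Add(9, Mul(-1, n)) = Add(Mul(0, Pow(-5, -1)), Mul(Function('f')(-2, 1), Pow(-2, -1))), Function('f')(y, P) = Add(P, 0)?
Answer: Rational(16641, 4) ≈ 4160.3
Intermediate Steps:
Function('f')(y, P) = P
n = Rational(19, 2) (n = Add(9, Mul(-1, Add(Mul(0, Pow(-5, -1)), Mul(1, Pow(-2, -1))))) = Add(9, Mul(-1, Add(Mul(0, Rational(-1, 5)), Mul(1, Rational(-1, 2))))) = Add(9, Mul(-1, Add(0, Rational(-1, 2)))) = Add(9, Mul(-1, Rational(-1, 2))) = Add(9, Rational(1, 2)) = Rational(19, 2) ≈ 9.5000)
V = Rational(-129, 2) (V = Add(2, Mul(-1, Mul(7, Add(0, Rational(19, 2))))) = Add(2, Mul(-1, Mul(7, Rational(19, 2)))) = Add(2, Mul(-1, Rational(133, 2))) = Add(2, Rational(-133, 2)) = Rational(-129, 2) ≈ -64.500)
Pow(V, 2) = Pow(Rational(-129, 2), 2) = Rational(16641, 4)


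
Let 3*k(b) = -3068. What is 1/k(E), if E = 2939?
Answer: -3/3068 ≈ -0.00097784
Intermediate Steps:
k(b) = -3068/3 (k(b) = (⅓)*(-3068) = -3068/3)
1/k(E) = 1/(-3068/3) = -3/3068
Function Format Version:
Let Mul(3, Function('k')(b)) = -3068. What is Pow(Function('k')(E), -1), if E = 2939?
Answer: Rational(-3, 3068) ≈ -0.00097784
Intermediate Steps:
Function('k')(b) = Rational(-3068, 3) (Function('k')(b) = Mul(Rational(1, 3), -3068) = Rational(-3068, 3))
Pow(Function('k')(E), -1) = Pow(Rational(-3068, 3), -1) = Rational(-3, 3068)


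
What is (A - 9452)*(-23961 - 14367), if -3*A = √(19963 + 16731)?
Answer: 362276256 + 12776*√36694 ≈ 3.6472e+8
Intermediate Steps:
A = -√36694/3 (A = -√(19963 + 16731)/3 = -√36694/3 ≈ -63.852)
(A - 9452)*(-23961 - 14367) = (-√36694/3 - 9452)*(-23961 - 14367) = (-9452 - √36694/3)*(-38328) = 362276256 + 12776*√36694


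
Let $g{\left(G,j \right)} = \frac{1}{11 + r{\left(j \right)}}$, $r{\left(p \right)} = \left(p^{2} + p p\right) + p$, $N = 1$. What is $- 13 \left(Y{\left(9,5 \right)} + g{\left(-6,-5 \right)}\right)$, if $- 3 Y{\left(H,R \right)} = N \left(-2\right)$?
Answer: $- \frac{1495}{168} \approx -8.8988$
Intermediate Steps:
$r{\left(p \right)} = p + 2 p^{2}$ ($r{\left(p \right)} = \left(p^{2} + p^{2}\right) + p = 2 p^{2} + p = p + 2 p^{2}$)
$Y{\left(H,R \right)} = \frac{2}{3}$ ($Y{\left(H,R \right)} = - \frac{1 \left(-2\right)}{3} = \left(- \frac{1}{3}\right) \left(-2\right) = \frac{2}{3}$)
$g{\left(G,j \right)} = \frac{1}{11 + j \left(1 + 2 j\right)}$
$- 13 \left(Y{\left(9,5 \right)} + g{\left(-6,-5 \right)}\right) = - 13 \left(\frac{2}{3} + \frac{1}{11 - 5 \left(1 + 2 \left(-5\right)\right)}\right) = - 13 \left(\frac{2}{3} + \frac{1}{11 - 5 \left(1 - 10\right)}\right) = - 13 \left(\frac{2}{3} + \frac{1}{11 - -45}\right) = - 13 \left(\frac{2}{3} + \frac{1}{11 + 45}\right) = - 13 \left(\frac{2}{3} + \frac{1}{56}\right) = \left(-13\right) \frac{115}{168} = - \frac{1495}{168}$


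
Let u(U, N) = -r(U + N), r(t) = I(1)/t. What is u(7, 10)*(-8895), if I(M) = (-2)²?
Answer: 35580/17 ≈ 2092.9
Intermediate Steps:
I(M) = 4
r(t) = 4/t
u(U, N) = -4/(N + U) (u(U, N) = -4/(U + N) = -4/(N + U))
u(7, 10)*(-8895) = -4/(10 + 7)*(-8895) = -4/17*(-8895) = 35580/17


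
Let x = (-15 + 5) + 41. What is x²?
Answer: 961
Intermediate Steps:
x = 31 (x = -10 + 41 = 31)
x² = 31² = 961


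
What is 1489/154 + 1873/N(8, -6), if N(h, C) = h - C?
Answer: 1578/11 ≈ 143.45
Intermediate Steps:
1489/154 + 1873/N(8, -6) = 1489/154 + 1873/(8 - 1*(-6)) = 1489*(1/154) + 1873/(8 + 6) = 1489/154 + 1873/14 = 1578/11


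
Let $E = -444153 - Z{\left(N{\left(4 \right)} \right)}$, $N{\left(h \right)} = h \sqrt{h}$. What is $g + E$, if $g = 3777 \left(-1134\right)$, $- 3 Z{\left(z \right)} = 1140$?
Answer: $-4726891$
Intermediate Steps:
$N{\left(h \right)} = h^{\frac{3}{2}}$
$Z{\left(z \right)} = -380$ ($Z{\left(z \right)} = \left(- \frac{1}{3}\right) 1140 = -380$)
$g = -4283118$
$E = -443773$ ($E = -444153 - -380 = -444153 + 380 = -443773$)
$g + E = -4283118 - 443773 = -4726891$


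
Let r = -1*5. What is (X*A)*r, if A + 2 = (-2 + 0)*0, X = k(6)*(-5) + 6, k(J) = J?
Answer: -240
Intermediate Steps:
r = -5
X = -24 (X = 6*(-5) + 6 = -30 + 6 = -24)
A = -2 (A = -2 + (-2 + 0)*0 = -2 - 2*0 = -2 + 0 = -2)
(X*A)*r = -24*(-2)*(-5) = 48*(-5) = -240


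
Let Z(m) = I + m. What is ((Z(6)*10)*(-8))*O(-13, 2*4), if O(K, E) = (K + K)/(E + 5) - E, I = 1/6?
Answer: 14800/3 ≈ 4933.3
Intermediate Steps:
I = ⅙ (I = 1*(⅙) = ⅙ ≈ 0.16667)
Z(m) = ⅙ + m
O(K, E) = -E + 2*K/(5 + E) (O(K, E) = (2*K)/(5 + E) - E = 2*K/(5 + E) - E = -E + 2*K/(5 + E))
((Z(6)*10)*(-8))*O(-13, 2*4) = (((⅙ + 6)*10)*(-8))*((-(2*4)² - 10*4 + 2*(-13))/(5 + 2*4)) = (((37/6)*10)*(-8))*((-1*8² - 5*8 - 26)/(5 + 8)) = ((185/3)*(-8))*((-1*64 - 40 - 26)/13) = -1480*(-64 - 40 - 26)/39 = -1480*(-130)/39 = -1480/3*(-10) = 14800/3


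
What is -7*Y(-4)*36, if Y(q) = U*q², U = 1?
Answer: -4032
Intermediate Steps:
Y(q) = q² (Y(q) = 1*q² = q²)
-7*Y(-4)*36 = -7*(-4)²*36 = -7*16*36 = -112*36 = -4032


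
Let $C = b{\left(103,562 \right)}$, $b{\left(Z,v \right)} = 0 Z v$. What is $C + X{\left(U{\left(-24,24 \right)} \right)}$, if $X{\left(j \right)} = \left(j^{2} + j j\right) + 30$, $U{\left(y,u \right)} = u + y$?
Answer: $30$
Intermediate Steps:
$b{\left(Z,v \right)} = 0$ ($b{\left(Z,v \right)} = 0 v = 0$)
$C = 0$
$X{\left(j \right)} = 30 + 2 j^{2}$ ($X{\left(j \right)} = \left(j^{2} + j^{2}\right) + 30 = 2 j^{2} + 30 = 30 + 2 j^{2}$)
$C + X{\left(U{\left(-24,24 \right)} \right)} = 0 + \left(30 + 2 \left(24 - 24\right)^{2}\right) = 0 + \left(30 + 2 \cdot 0^{2}\right) = 0 + \left(30 + 2 \cdot 0\right) = 0 + \left(30 + 0\right) = 0 + 30 = 30$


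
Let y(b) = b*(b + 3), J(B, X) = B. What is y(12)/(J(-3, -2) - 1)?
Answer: -45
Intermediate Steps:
y(b) = b*(3 + b)
y(12)/(J(-3, -2) - 1) = (12*(3 + 12))/(-3 - 1) = (12*15)/(-4) = -1/4*180 = -45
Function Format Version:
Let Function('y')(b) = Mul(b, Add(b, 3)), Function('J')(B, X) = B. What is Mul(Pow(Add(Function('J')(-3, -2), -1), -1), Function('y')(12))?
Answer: -45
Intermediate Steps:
Function('y')(b) = Mul(b, Add(3, b))
Mul(Pow(Add(Function('J')(-3, -2), -1), -1), Function('y')(12)) = Mul(Pow(Add(-3, -1), -1), Mul(12, Add(3, 12))) = Mul(Pow(-4, -1), Mul(12, 15)) = Mul(Rational(-1, 4), 180) = -45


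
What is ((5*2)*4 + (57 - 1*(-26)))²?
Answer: 15129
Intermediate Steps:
((5*2)*4 + (57 - 1*(-26)))² = (10*4 + (57 + 26))² = (40 + 83)² = 123² = 15129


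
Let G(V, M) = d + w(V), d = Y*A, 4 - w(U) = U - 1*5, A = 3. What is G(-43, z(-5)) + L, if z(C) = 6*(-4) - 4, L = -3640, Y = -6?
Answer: -3606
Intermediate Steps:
w(U) = 9 - U (w(U) = 4 - (U - 1*5) = 4 - (U - 5) = 4 - (-5 + U) = 4 + (5 - U) = 9 - U)
d = -18 (d = -6*3 = -18)
z(C) = -28 (z(C) = -24 - 4 = -28)
G(V, M) = -9 - V (G(V, M) = -18 + (9 - V) = -9 - V)
G(-43, z(-5)) + L = (-9 - 1*(-43)) - 3640 = (-9 + 43) - 3640 = 34 - 3640 = -3606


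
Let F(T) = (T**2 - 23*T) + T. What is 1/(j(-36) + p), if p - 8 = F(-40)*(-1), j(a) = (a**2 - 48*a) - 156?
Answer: 1/396 ≈ 0.0025253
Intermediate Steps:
F(T) = T**2 - 22*T
j(a) = -156 + a**2 - 48*a
p = -2472 (p = 8 - 40*(-22 - 40)*(-1) = 8 - 40*(-62)*(-1) = 8 + 2480*(-1) = 8 - 2480 = -2472)
1/(j(-36) + p) = 1/((-156 + (-36)**2 - 48*(-36)) - 2472) = 1/((-156 + 1296 + 1728) - 2472) = 1/(2868 - 2472) = 1/396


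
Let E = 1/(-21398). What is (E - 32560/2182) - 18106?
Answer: -423036877639/23345218 ≈ -18121.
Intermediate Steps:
E = -1/21398 ≈ -4.6733e-5
(E - 32560/2182) - 18106 = (-1/21398 - 32560/2182) - 18106 = (-1/21398 - 32560*1/2182) - 18106 = (-1/21398 - 16280/1091) - 18106 = -348360531/23345218 - 18106 = -423036877639/23345218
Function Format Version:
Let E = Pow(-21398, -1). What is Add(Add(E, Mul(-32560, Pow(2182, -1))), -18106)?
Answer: Rational(-423036877639, 23345218) ≈ -18121.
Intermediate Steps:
E = Rational(-1, 21398) ≈ -4.6733e-5
Add(Add(E, Mul(-32560, Pow(2182, -1))), -18106) = Add(Add(Rational(-1, 21398), Mul(-32560, Pow(2182, -1))), -18106) = Add(Add(Rational(-1, 21398), Mul(-32560, Rational(1, 2182))), -18106) = Add(Add(Rational(-1, 21398), Rational(-16280, 1091)), -18106) = Add(Rational(-348360531, 23345218), -18106) = Rational(-423036877639, 23345218)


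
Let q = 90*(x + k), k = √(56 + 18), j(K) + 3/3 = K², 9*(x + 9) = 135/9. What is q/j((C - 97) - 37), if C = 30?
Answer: -44/721 + 6*√74/721 ≈ 0.010560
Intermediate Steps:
x = -22/3 (x = -9 + (135/9)/9 = -9 + (135*(⅑))/9 = -9 + (⅑)*15 = -9 + 5/3 = -22/3 ≈ -7.3333)
j(K) = -1 + K²
k = √74 ≈ 8.6023
q = -660 + 90*√74 (q = 90*(-22/3 + √74) = -660 + 90*√74 ≈ 114.21)
q/j((C - 97) - 37) = (-660 + 90*√74)/(-1 + ((30 - 97) - 37)²) = (-660 + 90*√74)/(-1 + (-67 - 37)²) = (-660 + 90*√74)/(-1 + (-104)²) = (-660 + 90*√74)/(-1 + 10816) = (-660 + 90*√74)/10815 = (-660 + 90*√74)*(1/10815) = -44/721 + 6*√74/721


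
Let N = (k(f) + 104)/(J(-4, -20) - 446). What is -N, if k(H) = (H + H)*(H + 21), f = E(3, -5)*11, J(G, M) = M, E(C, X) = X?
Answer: 1922/233 ≈ 8.2489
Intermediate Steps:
f = -55 (f = -5*11 = -55)
k(H) = 2*H*(21 + H) (k(H) = (2*H)*(21 + H) = 2*H*(21 + H))
N = -1922/233 (N = (2*(-55)*(21 - 55) + 104)/(-20 - 446) = (2*(-55)*(-34) + 104)/(-466) = (3740 + 104)*(-1/466) = 3844*(-1/466) = -1922/233 ≈ -8.2489)
-N = -1*(-1922/233) = 1922/233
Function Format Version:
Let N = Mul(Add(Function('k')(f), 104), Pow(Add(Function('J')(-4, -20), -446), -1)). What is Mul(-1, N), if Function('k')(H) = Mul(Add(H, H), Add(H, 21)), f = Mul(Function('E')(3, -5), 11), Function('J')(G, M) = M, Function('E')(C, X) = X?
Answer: Rational(1922, 233) ≈ 8.2489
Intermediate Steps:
f = -55 (f = Mul(-5, 11) = -55)
Function('k')(H) = Mul(2, H, Add(21, H)) (Function('k')(H) = Mul(Mul(2, H), Add(21, H)) = Mul(2, H, Add(21, H)))
N = Rational(-1922, 233) (N = Mul(Add(Mul(2, -55, Add(21, -55)), 104), Pow(Add(-20, -446), -1)) = Mul(Add(Mul(2, -55, -34), 104), Pow(-466, -1)) = Mul(Add(3740, 104), Rational(-1, 466)) = Mul(3844, Rational(-1, 466)) = Rational(-1922, 233) ≈ -8.2489)
Mul(-1, N) = Mul(-1, Rational(-1922, 233)) = Rational(1922, 233)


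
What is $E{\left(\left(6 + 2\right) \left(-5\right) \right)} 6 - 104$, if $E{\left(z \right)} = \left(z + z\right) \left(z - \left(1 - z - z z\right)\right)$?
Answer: $-729224$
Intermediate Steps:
$E{\left(z \right)} = 2 z \left(-1 + z^{2} + 2 z\right)$ ($E{\left(z \right)} = 2 z \left(z - \left(1 - z - z^{2}\right)\right) = 2 z \left(z + \left(-1 + z + z^{2}\right)\right) = 2 z \left(-1 + z^{2} + 2 z\right)$)
$E{\left(\left(6 + 2\right) \left(-5\right) \right)} 6 - 104 = 2 \left(6 + 2\right) \left(-5\right) \left(-1 + \left(\left(6 + 2\right) \left(-5\right)\right)^{2} + 2 \left(6 + 2\right) \left(-5\right)\right) 6 - 104 = 2 \cdot 8 \left(-5\right) \left(-1 + \left(8 \left(-5\right)\right)^{2} + 2 \cdot 8 \left(-5\right)\right) 6 - 104 = 2 \left(-40\right) \left(-1 + \left(-40\right)^{2} + 2 \left(-40\right)\right) 6 - 104 = 2 \left(-40\right) \left(-1 + 1600 - 80\right) 6 - 104 = 2 \left(-40\right) 1519 \cdot 6 - 104 = \left(-121520\right) 6 - 104 = -729120 - 104 = -729224$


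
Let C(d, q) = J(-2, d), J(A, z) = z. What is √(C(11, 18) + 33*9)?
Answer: 2*√77 ≈ 17.550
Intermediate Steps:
C(d, q) = d
√(C(11, 18) + 33*9) = √(11 + 33*9) = √(11 + 297) = √308 = 2*√77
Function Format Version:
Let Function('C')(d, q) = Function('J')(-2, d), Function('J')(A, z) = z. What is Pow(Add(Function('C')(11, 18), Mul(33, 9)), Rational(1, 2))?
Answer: Mul(2, Pow(77, Rational(1, 2))) ≈ 17.550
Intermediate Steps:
Function('C')(d, q) = d
Pow(Add(Function('C')(11, 18), Mul(33, 9)), Rational(1, 2)) = Pow(Add(11, Mul(33, 9)), Rational(1, 2)) = Pow(Add(11, 297), Rational(1, 2)) = Pow(308, Rational(1, 2)) = Mul(2, Pow(77, Rational(1, 2)))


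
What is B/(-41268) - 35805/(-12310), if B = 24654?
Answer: 9784250/4233409 ≈ 2.3112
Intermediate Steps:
B/(-41268) - 35805/(-12310) = 24654/(-41268) - 35805/(-12310) = 24654*(-1/41268) - 35805*(-1/12310) = -4109/6878 + 7161/2462 = 9784250/4233409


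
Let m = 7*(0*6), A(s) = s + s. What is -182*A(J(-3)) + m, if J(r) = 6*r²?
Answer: -19656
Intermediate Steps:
A(s) = 2*s
m = 0 (m = 7*0 = 0)
-182*A(J(-3)) + m = -364*6*(-3)² + 0 = -364*6*9 + 0 = -364*54 + 0 = -182*108 + 0 = -19656 + 0 = -19656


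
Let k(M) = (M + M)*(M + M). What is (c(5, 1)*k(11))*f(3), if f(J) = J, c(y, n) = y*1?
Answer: 7260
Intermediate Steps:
c(y, n) = y
k(M) = 4*M**2 (k(M) = (2*M)*(2*M) = 4*M**2)
(c(5, 1)*k(11))*f(3) = (5*(4*11**2))*3 = (5*(4*121))*3 = (5*484)*3 = 2420*3 = 7260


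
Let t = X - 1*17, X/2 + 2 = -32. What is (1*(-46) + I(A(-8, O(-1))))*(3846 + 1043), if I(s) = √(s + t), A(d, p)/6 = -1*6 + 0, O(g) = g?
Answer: -224894 + 53779*I ≈ -2.2489e+5 + 53779.0*I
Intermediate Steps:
X = -68 (X = -4 + 2*(-32) = -4 - 64 = -68)
A(d, p) = -36 (A(d, p) = 6*(-1*6 + 0) = 6*(-6 + 0) = 6*(-6) = -36)
t = -85 (t = -68 - 1*17 = -68 - 17 = -85)
I(s) = √(-85 + s) (I(s) = √(s - 85) = √(-85 + s))
(1*(-46) + I(A(-8, O(-1))))*(3846 + 1043) = (1*(-46) + √(-85 - 36))*(3846 + 1043) = (-46 + √(-121))*4889 = (-46 + 11*I)*4889 = -224894 + 53779*I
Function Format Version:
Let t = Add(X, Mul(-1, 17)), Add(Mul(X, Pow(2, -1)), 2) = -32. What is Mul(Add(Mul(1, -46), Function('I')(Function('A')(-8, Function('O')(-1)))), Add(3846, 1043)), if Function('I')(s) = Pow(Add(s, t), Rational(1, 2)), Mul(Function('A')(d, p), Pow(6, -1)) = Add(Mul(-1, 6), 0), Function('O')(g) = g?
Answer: Add(-224894, Mul(53779, I)) ≈ Add(-2.2489e+5, Mul(53779., I))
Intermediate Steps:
X = -68 (X = Add(-4, Mul(2, -32)) = Add(-4, -64) = -68)
Function('A')(d, p) = -36 (Function('A')(d, p) = Mul(6, Add(Mul(-1, 6), 0)) = Mul(6, Add(-6, 0)) = Mul(6, -6) = -36)
t = -85 (t = Add(-68, Mul(-1, 17)) = Add(-68, -17) = -85)
Function('I')(s) = Pow(Add(-85, s), Rational(1, 2)) (Function('I')(s) = Pow(Add(s, -85), Rational(1, 2)) = Pow(Add(-85, s), Rational(1, 2)))
Mul(Add(Mul(1, -46), Function('I')(Function('A')(-8, Function('O')(-1)))), Add(3846, 1043)) = Mul(Add(Mul(1, -46), Pow(Add(-85, -36), Rational(1, 2))), Add(3846, 1043)) = Mul(Add(-46, Pow(-121, Rational(1, 2))), 4889) = Mul(Add(-46, Mul(11, I)), 4889) = Add(-224894, Mul(53779, I))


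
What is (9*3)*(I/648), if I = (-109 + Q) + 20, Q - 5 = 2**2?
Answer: -10/3 ≈ -3.3333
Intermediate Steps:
Q = 9 (Q = 5 + 2**2 = 5 + 4 = 9)
I = -80 (I = (-109 + 9) + 20 = -100 + 20 = -80)
(9*3)*(I/648) = (9*3)*(-80/648) = 27*(-80*1/648) = 27*(-10/81) = -10/3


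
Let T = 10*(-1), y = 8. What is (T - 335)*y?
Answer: -2760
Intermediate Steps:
T = -10
(T - 335)*y = (-10 - 335)*8 = -345*8 = -2760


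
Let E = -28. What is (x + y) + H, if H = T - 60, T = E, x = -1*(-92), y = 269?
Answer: 273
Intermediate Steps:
x = 92
T = -28
H = -88 (H = -28 - 60 = -88)
(x + y) + H = (92 + 269) - 88 = 361 - 88 = 273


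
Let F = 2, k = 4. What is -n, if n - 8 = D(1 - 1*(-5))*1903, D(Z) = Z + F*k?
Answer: -26650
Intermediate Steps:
D(Z) = 8 + Z (D(Z) = Z + 2*4 = Z + 8 = 8 + Z)
n = 26650 (n = 8 + (8 + (1 - 1*(-5)))*1903 = 8 + (8 + (1 + 5))*1903 = 8 + (8 + 6)*1903 = 8 + 14*1903 = 8 + 26642 = 26650)
-n = -1*26650 = -26650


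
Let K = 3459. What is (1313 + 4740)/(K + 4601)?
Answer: 6053/8060 ≈ 0.75099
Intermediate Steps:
(1313 + 4740)/(K + 4601) = (1313 + 4740)/(3459 + 4601) = 6053/8060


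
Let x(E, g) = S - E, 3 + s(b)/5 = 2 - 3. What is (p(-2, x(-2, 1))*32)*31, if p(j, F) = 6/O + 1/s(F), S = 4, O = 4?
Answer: 7192/5 ≈ 1438.4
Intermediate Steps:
s(b) = -20 (s(b) = -15 + 5*(2 - 3) = -15 + 5*(-1) = -15 - 5 = -20)
x(E, g) = 4 - E
p(j, F) = 29/20 (p(j, F) = 6/4 + 1/(-20) = 6*(¼) + 1*(-1/20) = 3/2 - 1/20 = 29/20)
(p(-2, x(-2, 1))*32)*31 = ((29/20)*32)*31 = (232/5)*31 = 7192/5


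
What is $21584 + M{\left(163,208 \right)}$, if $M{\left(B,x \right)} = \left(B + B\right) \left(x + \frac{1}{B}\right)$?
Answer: $89394$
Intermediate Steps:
$M{\left(B,x \right)} = 2 B \left(x + \frac{1}{B}\right)$
$21584 + M{\left(163,208 \right)} = 21584 + \left(2 + 2 \cdot 163 \cdot 208\right) = 21584 + \left(2 + 67808\right) = 21584 + 67810 = 89394$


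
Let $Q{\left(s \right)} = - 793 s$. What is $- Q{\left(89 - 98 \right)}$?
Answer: $-7137$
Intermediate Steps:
$- Q{\left(89 - 98 \right)} = - \left(-793\right) \left(89 - 98\right) = - \left(-793\right) \left(-9\right) = \left(-1\right) 7137 = -7137$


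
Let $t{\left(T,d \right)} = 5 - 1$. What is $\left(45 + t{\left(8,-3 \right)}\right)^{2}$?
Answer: $2401$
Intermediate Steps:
$t{\left(T,d \right)} = 4$ ($t{\left(T,d \right)} = 5 - 1 = 4$)
$\left(45 + t{\left(8,-3 \right)}\right)^{2} = \left(45 + 4\right)^{2} = 49^{2} = 2401$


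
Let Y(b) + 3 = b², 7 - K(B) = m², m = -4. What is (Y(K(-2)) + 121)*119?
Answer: 23681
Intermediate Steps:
K(B) = -9 (K(B) = 7 - 1*(-4)² = 7 - 1*16 = 7 - 16 = -9)
Y(b) = -3 + b²
(Y(K(-2)) + 121)*119 = ((-3 + (-9)²) + 121)*119 = ((-3 + 81) + 121)*119 = (78 + 121)*119 = 199*119 = 23681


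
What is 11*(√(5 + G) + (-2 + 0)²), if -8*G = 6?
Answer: 44 + 11*√17/2 ≈ 66.677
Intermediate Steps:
G = -¾ (G = -⅛*6 = -¾ ≈ -0.75000)
11*(√(5 + G) + (-2 + 0)²) = 11*(√(5 - ¾) + (-2 + 0)²) = 11*(√(17/4) + (-2)²) = 11*(√17/2 + 4) = 11*(4 + √17/2) = 44 + 11*√17/2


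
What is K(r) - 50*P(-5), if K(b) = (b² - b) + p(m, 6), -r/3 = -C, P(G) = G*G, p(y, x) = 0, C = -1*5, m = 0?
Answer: -1010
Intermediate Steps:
C = -5
P(G) = G²
r = -15 (r = -(-3)*(-5) = -3*5 = -15)
K(b) = b² - b (K(b) = (b² - b) + 0 = b² - b)
K(r) - 50*P(-5) = -15*(-1 - 15) - 50*(-5)² = -15*(-16) - 50*25 = 240 - 1250 = -1010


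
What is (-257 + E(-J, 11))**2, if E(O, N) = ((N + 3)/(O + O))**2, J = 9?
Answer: 431309824/6561 ≈ 65738.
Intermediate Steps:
E(O, N) = (3 + N)**2/(4*O**2) (E(O, N) = ((3 + N)/((2*O)))**2 = ((3 + N)*(1/(2*O)))**2 = ((3 + N)/(2*O))**2 = (3 + N)**2/(4*O**2))
(-257 + E(-J, 11))**2 = (-257 + (3 + 11)**2/(4*(-1*9)**2))**2 = (-257 + (1/4)*14**2/(-9)**2)**2 = (-257 + (1/4)*(1/81)*196)**2 = (-257 + 49/81)**2 = (-20768/81)**2 = 431309824/6561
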